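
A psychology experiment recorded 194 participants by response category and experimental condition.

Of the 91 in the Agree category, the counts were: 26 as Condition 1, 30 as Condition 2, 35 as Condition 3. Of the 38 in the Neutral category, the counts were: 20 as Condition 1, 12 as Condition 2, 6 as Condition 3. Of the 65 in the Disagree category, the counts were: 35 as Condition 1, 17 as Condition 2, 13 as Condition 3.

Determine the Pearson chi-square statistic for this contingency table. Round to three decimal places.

Row totals: 91, 38, 65. Column totals: 81, 59, 54. Grand total N = 194.
Expected counts (row total × column total / N):
  Agree, Condition 1: 91×81/194 = 37.9948
  Agree, Condition 2: 91×59/194 = 27.6753
  Agree, Condition 3: 91×54/194 = 25.3299
  Neutral, Condition 1: 38×81/194 = 15.8660
  Neutral, Condition 2: 38×59/194 = 11.5567
  Neutral, Condition 3: 38×54/194 = 10.5773
  Disagree, Condition 1: 65×81/194 = 27.1392
  Disagree, Condition 2: 65×59/194 = 19.7680
  Disagree, Condition 3: 65×54/194 = 18.0928
Contributions (O − E)²/E:
  (26 − 37.9948)²/37.9948 = 3.7867
  (30 − 27.6753)²/27.6753 = 0.1953
  (35 − 25.3299)²/25.3299 = 3.6917
  (20 − 15.8660)²/15.8660 = 1.0771
  (12 − 11.5567)²/11.5567 = 0.0170
  (6 − 10.5773)²/10.5773 = 1.9808
  (35 − 27.1392)²/27.1392 = 2.2769
  (17 − 19.7680)²/19.7680 = 0.3876
  (13 − 18.0928)²/18.0928 = 1.4335
χ² = 3.7867 + 0.1953 + 3.6917 + 1.0771 + 0.0170 + 1.9808 + 2.2769 + 0.3876 + 1.4335 = 14.847

14.847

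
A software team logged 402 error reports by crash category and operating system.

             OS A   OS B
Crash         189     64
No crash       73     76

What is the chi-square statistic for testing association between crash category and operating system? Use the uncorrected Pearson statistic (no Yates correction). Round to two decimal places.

27.31

Row totals: 253, 149. Column totals: 262, 140. Grand total N = 402.
Expected counts (row total × column total / N):
  Crash, OS A: 253×262/402 = 164.891
  Crash, OS B: 253×140/402 = 88.109
  No crash, OS A: 149×262/402 = 97.109
  No crash, OS B: 149×140/402 = 51.891
Contributions (O − E)²/E:
  (189 − 164.891)²/164.891 = 3.5250
  (64 − 88.109)²/88.109 = 6.5969
  (73 − 97.109)²/97.109 = 5.9855
  (76 − 51.891)²/51.891 = 11.2012
χ² = 3.5250 + 6.5969 + 5.9855 + 11.2012 = 27.31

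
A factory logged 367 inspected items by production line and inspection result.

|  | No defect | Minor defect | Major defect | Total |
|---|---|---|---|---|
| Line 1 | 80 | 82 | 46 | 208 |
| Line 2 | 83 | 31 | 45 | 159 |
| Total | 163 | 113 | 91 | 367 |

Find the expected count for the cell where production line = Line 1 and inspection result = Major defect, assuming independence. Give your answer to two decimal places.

Row total (Line 1) = 208; column total (Major defect) = 91; grand total N = 367.
Expected count = (row total × column total) / N = 208 × 91 / 367 = 51.57.

51.57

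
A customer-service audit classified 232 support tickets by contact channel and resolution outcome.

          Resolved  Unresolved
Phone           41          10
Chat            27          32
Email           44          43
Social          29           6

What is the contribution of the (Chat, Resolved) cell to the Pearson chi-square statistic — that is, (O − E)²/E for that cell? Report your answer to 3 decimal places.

Row total (Chat) = 59; column total (Resolved) = 141; N = 232.
Expected count E = 59 × 141 / 232 = 35.8578.
Contribution = (O − E)²/E = (27 − 35.8578)² / 35.8578 = 2.188.

2.188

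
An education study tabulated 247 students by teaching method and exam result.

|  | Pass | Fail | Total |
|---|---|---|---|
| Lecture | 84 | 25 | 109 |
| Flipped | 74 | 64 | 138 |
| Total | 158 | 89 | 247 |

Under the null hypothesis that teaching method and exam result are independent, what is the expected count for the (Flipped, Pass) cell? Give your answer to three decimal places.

88.275

Row total (Flipped) = 138; column total (Pass) = 158; grand total N = 247.
Expected count = (row total × column total) / N = 138 × 158 / 247 = 88.275.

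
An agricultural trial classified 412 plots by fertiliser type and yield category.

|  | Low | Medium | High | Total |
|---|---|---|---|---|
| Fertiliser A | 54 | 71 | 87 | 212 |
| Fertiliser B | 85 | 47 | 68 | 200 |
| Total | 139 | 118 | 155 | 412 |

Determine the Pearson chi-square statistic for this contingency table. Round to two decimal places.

13.79

Grand total N = 412.
Expected counts (row total × column total / N):
  Fertiliser A, Low: 212×139/412 = 71.524
  Fertiliser A, Medium: 212×118/412 = 60.718
  Fertiliser A, High: 212×155/412 = 79.757
  Fertiliser B, Low: 200×139/412 = 67.476
  Fertiliser B, Medium: 200×118/412 = 57.282
  Fertiliser B, High: 200×155/412 = 75.243
Contributions (O − E)²/E:
  (54 − 71.524)²/71.524 = 4.2935
  (71 − 60.718)²/60.718 = 1.7412
  (87 − 79.757)²/79.757 = 0.6578
  (85 − 67.476)²/67.476 = 4.5511
  (47 − 57.282)²/57.282 = 1.8456
  (68 − 75.243)²/75.243 = 0.6972
χ² = 4.2935 + 1.7412 + 0.6578 + 4.5511 + 1.8456 + 0.6972 = 13.79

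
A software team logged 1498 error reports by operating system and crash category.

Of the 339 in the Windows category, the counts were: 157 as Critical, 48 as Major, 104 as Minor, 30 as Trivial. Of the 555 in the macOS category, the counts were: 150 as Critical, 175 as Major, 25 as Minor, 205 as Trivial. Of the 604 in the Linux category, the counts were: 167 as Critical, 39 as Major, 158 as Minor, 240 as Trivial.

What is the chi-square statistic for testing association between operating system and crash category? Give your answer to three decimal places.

Row totals: 339, 555, 604. Column totals: 474, 262, 287, 475. Grand total N = 1498.
Expected counts (row total × column total / N):
  Windows, Critical: 339×474/1498 = 107.2670
  Windows, Major: 339×262/1498 = 59.2911
  Windows, Minor: 339×287/1498 = 64.9486
  Windows, Trivial: 339×475/1498 = 107.4933
  macOS, Critical: 555×474/1498 = 175.6142
  macOS, Major: 555×262/1498 = 97.0694
  macOS, Minor: 555×287/1498 = 106.3318
  macOS, Trivial: 555×475/1498 = 175.9846
  Linux, Critical: 604×474/1498 = 191.1188
  Linux, Major: 604×262/1498 = 105.6395
  Linux, Minor: 604×287/1498 = 115.7196
  Linux, Trivial: 604×475/1498 = 191.5220
Contributions (O − E)²/E:
  (157 − 107.2670)²/107.2670 = 23.0581
  (48 − 59.2911)²/59.2911 = 2.1502
  (104 − 64.9486)²/64.9486 = 23.4803
  (30 − 107.4933)²/107.4933 = 55.8659
  (150 − 175.6142)²/175.6142 = 3.7360
  (175 − 97.0694)²/97.0694 = 62.5653
  (25 − 106.3318)²/106.3318 = 62.2096
  (205 − 175.9846)²/175.9846 = 4.7839
  (167 − 191.1188)²/191.1188 = 3.0437
  (39 − 105.6395)²/105.6395 = 42.0375
  (158 − 115.7196)²/115.7196 = 15.4480
  (240 − 191.5220)²/191.5220 = 12.2707
χ² = 23.0581 + 2.1502 + 23.4803 + 55.8659 + 3.7360 + 62.5653 + 62.2096 + 4.7839 + 3.0437 + 42.0375 + 15.4480 + 12.2707 = 310.649

310.649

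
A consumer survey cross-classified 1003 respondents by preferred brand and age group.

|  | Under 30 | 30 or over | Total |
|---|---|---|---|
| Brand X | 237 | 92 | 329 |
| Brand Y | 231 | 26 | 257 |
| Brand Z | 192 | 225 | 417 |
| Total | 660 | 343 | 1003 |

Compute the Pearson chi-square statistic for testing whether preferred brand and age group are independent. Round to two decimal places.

144.26

Grand total N = 1003.
Expected counts (row total × column total / N):
  Brand X, Under 30: 329×660/1003 = 216.491
  Brand X, 30 or over: 329×343/1003 = 112.509
  Brand Y, Under 30: 257×660/1003 = 169.113
  Brand Y, 30 or over: 257×343/1003 = 87.887
  Brand Z, Under 30: 417×660/1003 = 274.397
  Brand Z, 30 or over: 417×343/1003 = 142.603
Contributions (O − E)²/E:
  (237 − 216.491)²/216.491 = 1.9429
  (92 − 112.509)²/112.509 = 3.7385
  (231 − 169.113)²/169.113 = 22.6476
  (26 − 87.887)²/87.887 = 43.5787
  (192 − 274.397)²/274.397 = 24.7425
  (225 − 142.603)²/142.603 = 47.6096
χ² = 1.9429 + 3.7385 + 22.6476 + 43.5787 + 24.7425 + 47.6096 = 144.26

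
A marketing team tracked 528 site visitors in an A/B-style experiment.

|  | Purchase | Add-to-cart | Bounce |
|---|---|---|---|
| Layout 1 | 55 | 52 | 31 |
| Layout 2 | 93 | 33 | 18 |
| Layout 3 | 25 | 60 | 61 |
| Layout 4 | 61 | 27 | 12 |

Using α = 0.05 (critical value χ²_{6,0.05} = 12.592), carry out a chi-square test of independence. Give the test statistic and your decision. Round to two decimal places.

88.45; reject H₀

Row totals: 138, 144, 146, 100. Column totals: 234, 172, 122. Grand total N = 528.
Expected counts (row total × column total / N):
  Layout 1, Purchase: 138×234/528 = 61.159
  Layout 1, Add-to-cart: 138×172/528 = 44.955
  Layout 1, Bounce: 138×122/528 = 31.886
  Layout 2, Purchase: 144×234/528 = 63.818
  Layout 2, Add-to-cart: 144×172/528 = 46.909
  Layout 2, Bounce: 144×122/528 = 33.273
  Layout 3, Purchase: 146×234/528 = 64.705
  Layout 3, Add-to-cart: 146×172/528 = 47.561
  Layout 3, Bounce: 146×122/528 = 33.735
  Layout 4, Purchase: 100×234/528 = 44.318
  Layout 4, Add-to-cart: 100×172/528 = 32.576
  Layout 4, Bounce: 100×122/528 = 23.106
Contributions (O − E)²/E:
  (55 − 61.159)²/61.159 = 0.6202
  (52 − 44.955)²/44.955 = 1.1040
  (31 − 31.886)²/31.886 = 0.0246
  (93 − 63.818)²/63.818 = 13.3440
  (33 − 46.909)²/46.909 = 4.1242
  (18 − 33.273)²/33.273 = 7.0106
  (25 − 64.705)²/64.705 = 24.3642
  (60 − 47.561)²/47.561 = 3.2533
  (61 − 33.735)²/33.735 = 22.0359
  (61 − 44.318)²/44.318 = 6.2794
  (27 − 32.576)²/32.576 = 0.9544
  (12 − 23.106)²/23.106 = 5.3381
χ² = 0.6202 + 1.1040 + 0.0246 + 13.3440 + 4.1242 + 7.0106 + 24.3642 + 3.2533 + 22.0359 + 6.2794 + 0.9544 + 5.3381 = 88.45
df = (4−1)(3−1) = 6. Since 88.45 > 12.592, reject the null hypothesis of independence at α = 0.05.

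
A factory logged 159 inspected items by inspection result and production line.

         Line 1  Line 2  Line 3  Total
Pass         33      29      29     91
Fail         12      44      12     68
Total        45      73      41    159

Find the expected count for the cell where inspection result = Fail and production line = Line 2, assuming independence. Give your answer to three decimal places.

Row total (Fail) = 68; column total (Line 2) = 73; grand total N = 159.
Expected count = (row total × column total) / N = 68 × 73 / 159 = 31.220.

31.220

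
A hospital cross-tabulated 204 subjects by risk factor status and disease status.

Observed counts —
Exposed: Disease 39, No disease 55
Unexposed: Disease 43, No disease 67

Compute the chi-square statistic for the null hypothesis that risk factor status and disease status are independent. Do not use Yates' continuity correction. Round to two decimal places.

Row totals: 94, 110. Column totals: 82, 122. Grand total N = 204.
Expected counts (row total × column total / N):
  Exposed, Disease: 94×82/204 = 37.784
  Exposed, No disease: 94×122/204 = 56.216
  Unexposed, Disease: 110×82/204 = 44.216
  Unexposed, No disease: 110×122/204 = 65.784
Contributions (O − E)²/E:
  (39 − 37.784)²/37.784 = 0.0391
  (55 − 56.216)²/56.216 = 0.0263
  (43 − 44.216)²/44.216 = 0.0334
  (67 − 65.784)²/65.784 = 0.0225
χ² = 0.0391 + 0.0263 + 0.0334 + 0.0225 = 0.12

0.12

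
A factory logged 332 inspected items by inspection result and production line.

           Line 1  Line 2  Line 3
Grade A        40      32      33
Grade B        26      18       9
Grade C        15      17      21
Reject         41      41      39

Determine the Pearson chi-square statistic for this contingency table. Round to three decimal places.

Row totals: 105, 53, 53, 121. Column totals: 122, 108, 102. Grand total N = 332.
Expected counts (row total × column total / N):
  Grade A, Line 1: 105×122/332 = 38.5843
  Grade A, Line 2: 105×108/332 = 34.1566
  Grade A, Line 3: 105×102/332 = 32.2590
  Grade B, Line 1: 53×122/332 = 19.4759
  Grade B, Line 2: 53×108/332 = 17.2410
  Grade B, Line 3: 53×102/332 = 16.2831
  Grade C, Line 1: 53×122/332 = 19.4759
  Grade C, Line 2: 53×108/332 = 17.2410
  Grade C, Line 3: 53×102/332 = 16.2831
  Reject, Line 1: 121×122/332 = 44.4639
  Reject, Line 2: 121×108/332 = 39.3614
  Reject, Line 3: 121×102/332 = 37.1747
Contributions (O − E)²/E:
  (40 − 38.5843)²/38.5843 = 0.0519
  (32 − 34.1566)²/34.1566 = 0.1362
  (33 − 32.2590)²/32.2590 = 0.0170
  (26 − 19.4759)²/19.4759 = 2.1855
  (18 − 17.2410)²/17.2410 = 0.0334
  (9 − 16.2831)²/16.2831 = 3.2576
  (15 − 19.4759)²/19.4759 = 1.0286
  (17 − 17.2410)²/17.2410 = 0.0034
  (21 − 16.2831)²/16.2831 = 1.3664
  (41 − 44.4639)²/44.4639 = 0.2699
  (41 − 39.3614)²/39.3614 = 0.0682
  (39 − 37.1747)²/37.1747 = 0.0896
χ² = 0.0519 + 0.1362 + 0.0170 + 2.1855 + 0.0334 + 3.2576 + 1.0286 + 0.0034 + 1.3664 + 0.2699 + 0.0682 + 0.0896 = 8.508

8.508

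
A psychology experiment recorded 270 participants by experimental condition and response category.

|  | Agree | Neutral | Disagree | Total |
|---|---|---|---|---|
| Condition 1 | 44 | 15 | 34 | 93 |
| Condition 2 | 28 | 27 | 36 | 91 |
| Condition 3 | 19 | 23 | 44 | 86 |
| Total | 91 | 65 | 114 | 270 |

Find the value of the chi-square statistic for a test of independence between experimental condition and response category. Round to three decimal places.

15.146

Grand total N = 270.
Expected counts (row total × column total / N):
  Condition 1, Agree: 93×91/270 = 31.3444
  Condition 1, Neutral: 93×65/270 = 22.3889
  Condition 1, Disagree: 93×114/270 = 39.2667
  Condition 2, Agree: 91×91/270 = 30.6704
  Condition 2, Neutral: 91×65/270 = 21.9074
  Condition 2, Disagree: 91×114/270 = 38.4222
  Condition 3, Agree: 86×91/270 = 28.9852
  Condition 3, Neutral: 86×65/270 = 20.7037
  Condition 3, Disagree: 86×114/270 = 36.3111
Contributions (O − E)²/E:
  (44 − 31.3444)²/31.3444 = 5.1098
  (15 − 22.3889)²/22.3889 = 2.4385
  (34 − 39.2667)²/39.2667 = 0.7064
  (28 − 30.6704)²/30.6704 = 0.2325
  (27 − 21.9074)²/21.9074 = 1.1838
  (36 − 38.4222)²/38.4222 = 0.1527
  (19 − 28.9852)²/28.9852 = 3.4398
  (23 − 20.7037)²/20.7037 = 0.2547
  (44 − 36.3111)²/36.3111 = 1.6281
χ² = 5.1098 + 2.4385 + 0.7064 + 0.2325 + 1.1838 + 0.1527 + 3.4398 + 0.2547 + 1.6281 = 15.146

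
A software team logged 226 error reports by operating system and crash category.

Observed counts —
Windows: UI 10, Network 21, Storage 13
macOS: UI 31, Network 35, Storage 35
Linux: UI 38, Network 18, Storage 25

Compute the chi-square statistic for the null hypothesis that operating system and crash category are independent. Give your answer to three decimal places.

11.917

Row totals: 44, 101, 81. Column totals: 79, 74, 73. Grand total N = 226.
Expected counts (row total × column total / N):
  Windows, UI: 44×79/226 = 15.3805
  Windows, Network: 44×74/226 = 14.4071
  Windows, Storage: 44×73/226 = 14.2124
  macOS, UI: 101×79/226 = 35.3053
  macOS, Network: 101×74/226 = 33.0708
  macOS, Storage: 101×73/226 = 32.6239
  Linux, UI: 81×79/226 = 28.3142
  Linux, Network: 81×74/226 = 26.5221
  Linux, Storage: 81×73/226 = 26.1637
Contributions (O − E)²/E:
  (10 − 15.3805)²/15.3805 = 1.8822
  (21 − 14.4071)²/14.4071 = 3.0170
  (13 − 14.2124)²/14.2124 = 0.1034
  (31 − 35.3053)²/35.3053 = 0.5250
  (35 − 33.0708)²/33.0708 = 0.1125
  (35 − 32.6239)²/32.6239 = 0.1731
  (38 − 28.3142)²/28.3142 = 3.3133
  (18 − 26.5221)²/26.5221 = 2.7383
  (25 − 26.1637)²/26.1637 = 0.0518
χ² = 1.8822 + 3.0170 + 0.1034 + 0.5250 + 0.1125 + 0.1731 + 3.3133 + 2.7383 + 0.0518 = 11.917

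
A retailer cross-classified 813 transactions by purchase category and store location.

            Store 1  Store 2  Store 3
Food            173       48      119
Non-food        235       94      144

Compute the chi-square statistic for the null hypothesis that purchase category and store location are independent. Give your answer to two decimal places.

Row totals: 340, 473. Column totals: 408, 142, 263. Grand total N = 813.
Expected counts (row total × column total / N):
  Food, Store 1: 340×408/813 = 170.627
  Food, Store 2: 340×142/813 = 59.385
  Food, Store 3: 340×263/813 = 109.988
  Non-food, Store 1: 473×408/813 = 237.373
  Non-food, Store 2: 473×142/813 = 82.615
  Non-food, Store 3: 473×263/813 = 153.012
Contributions (O − E)²/E:
  (173 − 170.627)²/170.627 = 0.0330
  (48 − 59.385)²/59.385 = 2.1827
  (119 − 109.988)²/109.988 = 0.7384
  (235 − 237.373)²/237.373 = 0.0237
  (94 − 82.615)²/82.615 = 1.5689
  (144 − 153.012)²/153.012 = 0.5308
χ² = 0.0330 + 2.1827 + 0.7384 + 0.0237 + 1.5689 + 0.5308 = 5.08

5.08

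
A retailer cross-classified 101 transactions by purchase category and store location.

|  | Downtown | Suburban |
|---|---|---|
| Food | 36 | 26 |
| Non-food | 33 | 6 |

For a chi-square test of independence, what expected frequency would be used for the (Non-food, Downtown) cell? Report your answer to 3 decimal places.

Row total (Non-food) = 39; column total (Downtown) = 69; grand total N = 101.
Expected count = (row total × column total) / N = 39 × 69 / 101 = 26.644.

26.644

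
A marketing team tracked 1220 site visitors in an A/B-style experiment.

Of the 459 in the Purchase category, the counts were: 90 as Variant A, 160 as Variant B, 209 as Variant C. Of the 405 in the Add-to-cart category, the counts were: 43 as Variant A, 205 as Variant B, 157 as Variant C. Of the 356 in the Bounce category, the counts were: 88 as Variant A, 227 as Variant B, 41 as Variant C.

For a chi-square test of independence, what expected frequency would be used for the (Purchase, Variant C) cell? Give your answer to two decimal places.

153.13

Row total (Purchase) = 459; column total (Variant C) = 407; grand total N = 1220.
Expected count = (row total × column total) / N = 459 × 407 / 1220 = 153.13.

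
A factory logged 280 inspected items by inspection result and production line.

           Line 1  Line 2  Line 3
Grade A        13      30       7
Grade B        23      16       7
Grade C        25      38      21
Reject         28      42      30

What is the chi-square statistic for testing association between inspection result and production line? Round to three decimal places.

Row totals: 50, 46, 84, 100. Column totals: 89, 126, 65. Grand total N = 280.
Expected counts (row total × column total / N):
  Grade A, Line 1: 50×89/280 = 15.8929
  Grade A, Line 2: 50×126/280 = 22.5000
  Grade A, Line 3: 50×65/280 = 11.6071
  Grade B, Line 1: 46×89/280 = 14.6214
  Grade B, Line 2: 46×126/280 = 20.7000
  Grade B, Line 3: 46×65/280 = 10.6786
  Grade C, Line 1: 84×89/280 = 26.7000
  Grade C, Line 2: 84×126/280 = 37.8000
  Grade C, Line 3: 84×65/280 = 19.5000
  Reject, Line 1: 100×89/280 = 31.7857
  Reject, Line 2: 100×126/280 = 45.0000
  Reject, Line 3: 100×65/280 = 23.2143
Contributions (O − E)²/E:
  (13 − 15.8929)²/15.8929 = 0.5266
  (30 − 22.5000)²/22.5000 = 2.5000
  (7 − 11.6071)²/11.6071 = 1.8287
  (23 − 14.6214)²/14.6214 = 4.8012
  (16 − 20.7000)²/20.7000 = 1.0671
  (7 − 10.6786)²/10.6786 = 1.2672
  (25 − 26.7000)²/26.7000 = 0.1082
  (38 − 37.8000)²/37.8000 = 0.0011
  (21 − 19.5000)²/19.5000 = 0.1154
  (28 − 31.7857)²/31.7857 = 0.4509
  (42 − 45.0000)²/45.0000 = 0.2000
  (30 − 23.2143)²/23.2143 = 1.9835
χ² = 0.5266 + 2.5000 + 1.8287 + 4.8012 + 1.0671 + 1.2672 + 0.1082 + 0.0011 + 0.1154 + 0.4509 + 0.2000 + 1.9835 = 14.850

14.850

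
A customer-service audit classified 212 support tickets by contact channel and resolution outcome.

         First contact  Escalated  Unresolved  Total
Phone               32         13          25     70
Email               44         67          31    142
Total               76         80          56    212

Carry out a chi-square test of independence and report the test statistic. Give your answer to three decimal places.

16.430

Grand total N = 212.
Expected counts (row total × column total / N):
  Phone, First contact: 70×76/212 = 25.09434
  Phone, Escalated: 70×80/212 = 26.41509
  Phone, Unresolved: 70×56/212 = 18.49057
  Email, First contact: 142×76/212 = 50.90566
  Email, Escalated: 142×80/212 = 53.58491
  Email, Unresolved: 142×56/212 = 37.50943
Contributions (O − E)²/E:
  (32 − 25.09434)²/25.09434 = 1.9004
  (13 − 26.41509)²/26.41509 = 6.8129
  (25 − 18.49057)²/18.49057 = 2.2916
  (44 − 50.90566)²/50.90566 = 0.9368
  (67 − 53.58491)²/53.58491 = 3.3585
  (31 − 37.50943)²/37.50943 = 1.1297
χ² = 1.9004 + 6.8129 + 2.2916 + 0.9368 + 3.3585 + 1.1297 = 16.430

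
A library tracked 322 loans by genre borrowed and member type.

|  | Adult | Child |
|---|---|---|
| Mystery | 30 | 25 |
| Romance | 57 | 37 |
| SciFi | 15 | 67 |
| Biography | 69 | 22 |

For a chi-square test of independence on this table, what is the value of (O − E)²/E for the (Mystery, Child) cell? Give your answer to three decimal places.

Row total (Mystery) = 55; column total (Child) = 151; N = 322.
Expected count E = 55 × 151 / 322 = 25.7919.
Contribution = (O − E)²/E = (25 − 25.7919)² / 25.7919 = 0.024.

0.024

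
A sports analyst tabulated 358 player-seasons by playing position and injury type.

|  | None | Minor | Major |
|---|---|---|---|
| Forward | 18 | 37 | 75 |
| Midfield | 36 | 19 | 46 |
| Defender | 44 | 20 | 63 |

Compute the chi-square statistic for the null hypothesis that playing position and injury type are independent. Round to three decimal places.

Row totals: 130, 101, 127. Column totals: 98, 76, 184. Grand total N = 358.
Expected counts (row total × column total / N):
  Forward, None: 130×98/358 = 35.5866
  Forward, Minor: 130×76/358 = 27.5978
  Forward, Major: 130×184/358 = 66.8156
  Midfield, None: 101×98/358 = 27.6480
  Midfield, Minor: 101×76/358 = 21.4413
  Midfield, Major: 101×184/358 = 51.9106
  Defender, None: 127×98/358 = 34.7654
  Defender, Minor: 127×76/358 = 26.9609
  Defender, Major: 127×184/358 = 65.2737
Contributions (O − E)²/E:
  (18 − 35.5866)²/35.5866 = 8.6912
  (37 − 27.5978)²/27.5978 = 3.2032
  (75 − 66.8156)²/66.8156 = 1.0025
  (36 − 27.6480)²/27.6480 = 2.5230
  (19 − 21.4413)²/21.4413 = 0.2780
  (46 − 51.9106)²/51.9106 = 0.6730
  (44 − 34.7654)²/34.7654 = 2.4530
  (20 − 26.9609)²/26.9609 = 1.7972
  (63 − 65.2737)²/65.2737 = 0.0792
χ² = 8.6912 + 3.2032 + 1.0025 + 2.5230 + 0.2780 + 0.6730 + 2.4530 + 1.7972 + 0.0792 = 20.700

20.700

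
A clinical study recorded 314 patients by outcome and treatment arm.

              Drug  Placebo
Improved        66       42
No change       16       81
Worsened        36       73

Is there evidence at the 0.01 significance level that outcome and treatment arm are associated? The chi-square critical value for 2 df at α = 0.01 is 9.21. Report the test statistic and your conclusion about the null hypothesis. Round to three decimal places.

Row totals: 108, 97, 109. Column totals: 118, 196. Grand total N = 314.
Expected counts (row total × column total / N):
  Improved, Drug: 108×118/314 = 40.5860
  Improved, Placebo: 108×196/314 = 67.4140
  No change, Drug: 97×118/314 = 36.4522
  No change, Placebo: 97×196/314 = 60.5478
  Worsened, Drug: 109×118/314 = 40.9618
  Worsened, Placebo: 109×196/314 = 68.0382
Contributions (O − E)²/E:
  (66 − 40.5860)²/40.5860 = 15.9136
  (42 − 67.4140)²/67.4140 = 9.5807
  (16 − 36.4522)²/36.4522 = 11.4751
  (81 − 60.5478)²/60.5478 = 6.9085
  (36 − 40.9618)²/40.9618 = 0.6010
  (73 − 68.0382)²/68.0382 = 0.3618
χ² = 15.9136 + 9.5807 + 11.4751 + 6.9085 + 0.6010 + 0.3618 = 44.841
df = (3−1)(2−1) = 2. Since 44.841 > 9.21, reject the null hypothesis of independence at α = 0.01.

44.841; reject H₀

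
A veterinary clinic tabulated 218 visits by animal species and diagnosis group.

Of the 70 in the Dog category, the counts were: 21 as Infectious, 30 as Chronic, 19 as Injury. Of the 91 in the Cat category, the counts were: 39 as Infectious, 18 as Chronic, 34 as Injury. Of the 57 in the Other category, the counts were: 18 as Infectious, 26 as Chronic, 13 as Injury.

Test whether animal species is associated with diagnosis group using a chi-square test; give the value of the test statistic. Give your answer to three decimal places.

Row totals: 70, 91, 57. Column totals: 78, 74, 66. Grand total N = 218.
Expected counts (row total × column total / N):
  Dog, Infectious: 70×78/218 = 25.0459
  Dog, Chronic: 70×74/218 = 23.7615
  Dog, Injury: 70×66/218 = 21.1927
  Cat, Infectious: 91×78/218 = 32.5596
  Cat, Chronic: 91×74/218 = 30.8899
  Cat, Injury: 91×66/218 = 27.5505
  Other, Infectious: 57×78/218 = 20.3945
  Other, Chronic: 57×74/218 = 19.3486
  Other, Injury: 57×66/218 = 17.2569
Contributions (O − E)²/E:
  (21 − 25.0459)²/25.0459 = 0.6536
  (30 − 23.7615)²/23.7615 = 1.6379
  (19 − 21.1927)²/21.1927 = 0.2269
  (39 − 32.5596)²/32.5596 = 1.2739
  (18 − 30.8899)²/30.8899 = 5.3788
  (34 − 27.5505)²/27.5505 = 1.5098
  (18 − 20.3945)²/20.3945 = 0.2811
  (26 − 19.3486)²/19.3486 = 2.2865
  (13 − 17.2569)²/17.2569 = 1.0501
χ² = 0.6536 + 1.6379 + 0.2269 + 1.2739 + 5.3788 + 1.5098 + 0.2811 + 2.2865 + 1.0501 = 14.299

14.299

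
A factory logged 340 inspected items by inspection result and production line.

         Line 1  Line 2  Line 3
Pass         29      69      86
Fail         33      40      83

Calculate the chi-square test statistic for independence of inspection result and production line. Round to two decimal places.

5.76

Row totals: 184, 156. Column totals: 62, 109, 169. Grand total N = 340.
Expected counts (row total × column total / N):
  Pass, Line 1: 184×62/340 = 33.553
  Pass, Line 2: 184×109/340 = 58.988
  Pass, Line 3: 184×169/340 = 91.459
  Fail, Line 1: 156×62/340 = 28.447
  Fail, Line 2: 156×109/340 = 50.012
  Fail, Line 3: 156×169/340 = 77.541
Contributions (O − E)²/E:
  (29 − 33.553)²/33.553 = 0.6178
  (69 − 58.988)²/58.988 = 1.6993
  (86 − 91.459)²/91.459 = 0.3258
  (33 − 28.447)²/28.447 = 0.7287
  (40 − 50.012)²/50.012 = 2.0043
  (83 − 77.541)²/77.541 = 0.3843
χ² = 0.6178 + 1.6993 + 0.3258 + 0.7287 + 2.0043 + 0.3843 = 5.76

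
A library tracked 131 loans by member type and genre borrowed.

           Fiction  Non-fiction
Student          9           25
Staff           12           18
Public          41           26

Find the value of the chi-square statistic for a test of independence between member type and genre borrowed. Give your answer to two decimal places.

11.75

Row totals: 34, 30, 67. Column totals: 62, 69. Grand total N = 131.
Expected counts (row total × column total / N):
  Student, Fiction: 34×62/131 = 16.092
  Student, Non-fiction: 34×69/131 = 17.908
  Staff, Fiction: 30×62/131 = 14.198
  Staff, Non-fiction: 30×69/131 = 15.802
  Public, Fiction: 67×62/131 = 31.710
  Public, Non-fiction: 67×69/131 = 35.290
Contributions (O − E)²/E:
  (9 − 16.092)²/16.092 = 3.1256
  (25 − 17.908)²/17.908 = 2.8086
  (12 − 14.198)²/14.198 = 0.3403
  (18 − 15.802)²/15.802 = 0.3057
  (41 − 31.710)²/31.710 = 2.7217
  (26 − 35.290)²/35.290 = 2.4456
χ² = 3.1256 + 2.8086 + 0.3403 + 0.3057 + 2.7217 + 2.4456 = 11.75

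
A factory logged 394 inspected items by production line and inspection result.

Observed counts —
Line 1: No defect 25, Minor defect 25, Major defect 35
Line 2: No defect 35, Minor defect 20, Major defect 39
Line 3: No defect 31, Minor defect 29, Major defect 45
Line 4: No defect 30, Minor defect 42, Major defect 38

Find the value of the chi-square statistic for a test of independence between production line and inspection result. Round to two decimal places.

Row totals: 85, 94, 105, 110. Column totals: 121, 116, 157. Grand total N = 394.
Expected counts (row total × column total / N):
  Line 1, No defect: 85×121/394 = 26.104
  Line 1, Minor defect: 85×116/394 = 25.025
  Line 1, Major defect: 85×157/394 = 33.871
  Line 2, No defect: 94×121/394 = 28.868
  Line 2, Minor defect: 94×116/394 = 27.675
  Line 2, Major defect: 94×157/394 = 37.457
  Line 3, No defect: 105×121/394 = 32.246
  Line 3, Minor defect: 105×116/394 = 30.914
  Line 3, Major defect: 105×157/394 = 41.840
  Line 4, No defect: 110×121/394 = 33.782
  Line 4, Minor defect: 110×116/394 = 32.386
  Line 4, Major defect: 110×157/394 = 43.832
Contributions (O − E)²/E:
  (25 − 26.104)²/26.104 = 0.0467
  (25 − 25.025)²/25.025 = 0.0000
  (35 − 33.871)²/33.871 = 0.0376
  (35 − 28.868)²/28.868 = 1.3025
  (20 − 27.675)²/27.675 = 2.1285
  (39 − 37.457)²/37.457 = 0.0636
  (31 − 32.246)²/32.246 = 0.0481
  (29 − 30.914)²/30.914 = 0.1185
  (45 − 41.840)²/41.840 = 0.2387
  (30 − 33.782)²/33.782 = 0.4234
  (42 − 32.386)²/32.386 = 2.8540
  (38 − 43.832)²/43.832 = 0.7760
χ² = 0.0467 + 0.0000 + 0.0376 + 1.3025 + 2.1285 + 0.0636 + 0.0481 + 0.1185 + 0.2387 + 0.4234 + 2.8540 + 0.7760 = 8.04

8.04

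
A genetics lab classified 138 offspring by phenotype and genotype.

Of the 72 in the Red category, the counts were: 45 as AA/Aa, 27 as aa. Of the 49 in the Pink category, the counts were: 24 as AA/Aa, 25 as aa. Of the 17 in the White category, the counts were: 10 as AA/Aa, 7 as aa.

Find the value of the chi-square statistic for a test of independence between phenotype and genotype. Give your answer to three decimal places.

2.197

Row totals: 72, 49, 17. Column totals: 79, 59. Grand total N = 138.
Expected counts (row total × column total / N):
  Red, AA/Aa: 72×79/138 = 41.2174
  Red, aa: 72×59/138 = 30.7826
  Pink, AA/Aa: 49×79/138 = 28.0507
  Pink, aa: 49×59/138 = 20.9493
  White, AA/Aa: 17×79/138 = 9.7319
  White, aa: 17×59/138 = 7.2681
Contributions (O − E)²/E:
  (45 − 41.2174)²/41.2174 = 0.3471
  (27 − 30.7826)²/30.7826 = 0.4648
  (24 − 28.0507)²/28.0507 = 0.5849
  (25 − 20.9493)²/20.9493 = 0.7832
  (10 − 9.7319)²/9.7319 = 0.0074
  (7 − 7.2681)²/7.2681 = 0.0099
χ² = 0.3471 + 0.4648 + 0.5849 + 0.7832 + 0.0074 + 0.0099 = 2.197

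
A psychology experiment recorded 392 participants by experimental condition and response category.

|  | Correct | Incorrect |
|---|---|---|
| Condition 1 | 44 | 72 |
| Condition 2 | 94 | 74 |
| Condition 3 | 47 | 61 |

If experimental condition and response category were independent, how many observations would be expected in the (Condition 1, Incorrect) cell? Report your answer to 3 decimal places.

Row total (Condition 1) = 116; column total (Incorrect) = 207; grand total N = 392.
Expected count = (row total × column total) / N = 116 × 207 / 392 = 61.255.

61.255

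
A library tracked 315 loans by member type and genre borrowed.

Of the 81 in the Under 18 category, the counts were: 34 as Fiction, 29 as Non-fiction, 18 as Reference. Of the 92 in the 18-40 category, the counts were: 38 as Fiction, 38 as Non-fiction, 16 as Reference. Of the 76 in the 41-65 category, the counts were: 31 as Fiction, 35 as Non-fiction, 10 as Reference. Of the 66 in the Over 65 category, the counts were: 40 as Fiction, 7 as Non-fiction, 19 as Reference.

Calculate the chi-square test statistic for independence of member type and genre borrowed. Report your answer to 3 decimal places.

24.198

Row totals: 81, 92, 76, 66. Column totals: 143, 109, 63. Grand total N = 315.
Expected counts (row total × column total / N):
  Under 18, Fiction: 81×143/315 = 36.7714
  Under 18, Non-fiction: 81×109/315 = 28.0286
  Under 18, Reference: 81×63/315 = 16.2000
  18-40, Fiction: 92×143/315 = 41.7651
  18-40, Non-fiction: 92×109/315 = 31.8349
  18-40, Reference: 92×63/315 = 18.4000
  41-65, Fiction: 76×143/315 = 34.5016
  41-65, Non-fiction: 76×109/315 = 26.2984
  41-65, Reference: 76×63/315 = 15.2000
  Over 65, Fiction: 66×143/315 = 29.9619
  Over 65, Non-fiction: 66×109/315 = 22.8381
  Over 65, Reference: 66×63/315 = 13.2000
Contributions (O − E)²/E:
  (34 − 36.7714)²/36.7714 = 0.2089
  (29 − 28.0286)²/28.0286 = 0.0337
  (18 − 16.2000)²/16.2000 = 0.2000
  (38 − 41.7651)²/41.7651 = 0.3394
  (38 − 31.8349)²/31.8349 = 1.1939
  (16 − 18.4000)²/18.4000 = 0.3130
  (31 − 34.5016)²/34.5016 = 0.3554
  (35 − 26.2984)²/26.2984 = 2.8792
  (10 − 15.2000)²/15.2000 = 1.7789
  (40 − 29.9619)²/29.9619 = 3.3631
  (7 − 22.8381)²/22.8381 = 10.9836
  (19 − 13.2000)²/13.2000 = 2.5485
χ² = 0.2089 + 0.0337 + 0.2000 + 0.3394 + 1.1939 + 0.3130 + 0.3554 + 2.8792 + 1.7789 + 3.3631 + 10.9836 + 2.5485 = 24.198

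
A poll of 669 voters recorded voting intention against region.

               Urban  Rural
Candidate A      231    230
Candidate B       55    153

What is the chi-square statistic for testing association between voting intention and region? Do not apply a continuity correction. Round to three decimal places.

Row totals: 461, 208. Column totals: 286, 383. Grand total N = 669.
Expected counts (row total × column total / N):
  Candidate A, Urban: 461×286/669 = 197.0792
  Candidate A, Rural: 461×383/669 = 263.9208
  Candidate B, Urban: 208×286/669 = 88.9208
  Candidate B, Rural: 208×383/669 = 119.0792
Contributions (O − E)²/E:
  (231 − 197.0792)²/197.0792 = 5.8384
  (230 − 263.9208)²/263.9208 = 4.3597
  (55 − 88.9208)²/88.9208 = 12.9398
  (153 − 119.0792)²/119.0792 = 9.6627
χ² = 5.8384 + 4.3597 + 12.9398 + 9.6627 = 32.801

32.801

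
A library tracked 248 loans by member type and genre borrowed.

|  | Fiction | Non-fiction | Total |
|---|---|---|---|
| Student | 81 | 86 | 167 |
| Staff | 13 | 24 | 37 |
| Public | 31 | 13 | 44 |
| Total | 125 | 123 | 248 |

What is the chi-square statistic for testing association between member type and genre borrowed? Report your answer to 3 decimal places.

Grand total N = 248.
Expected counts (row total × column total / N):
  Student, Fiction: 167×125/248 = 84.1734
  Student, Non-fiction: 167×123/248 = 82.8266
  Staff, Fiction: 37×125/248 = 18.6492
  Staff, Non-fiction: 37×123/248 = 18.3508
  Public, Fiction: 44×125/248 = 22.1774
  Public, Non-fiction: 44×123/248 = 21.8226
Contributions (O − E)²/E:
  (81 − 84.1734)²/84.1734 = 0.1196
  (86 − 82.8266)²/82.8266 = 0.1216
  (13 − 18.6492)²/18.6492 = 1.7113
  (24 − 18.3508)²/18.3508 = 1.7391
  (31 − 22.1774)²/22.1774 = 3.5098
  (13 − 21.8226)²/21.8226 = 3.5669
χ² = 0.1196 + 0.1216 + 1.7113 + 1.7391 + 3.5098 + 3.5669 = 10.768

10.768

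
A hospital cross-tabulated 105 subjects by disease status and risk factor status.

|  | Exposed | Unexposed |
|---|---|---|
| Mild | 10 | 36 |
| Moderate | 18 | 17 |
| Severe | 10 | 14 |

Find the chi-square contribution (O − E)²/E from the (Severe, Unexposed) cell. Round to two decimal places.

Row total (Severe) = 24; column total (Unexposed) = 67; N = 105.
Expected count E = 24 × 67 / 105 = 15.314.
Contribution = (O − E)²/E = (14 − 15.314)² / 15.314 = 0.11.

0.11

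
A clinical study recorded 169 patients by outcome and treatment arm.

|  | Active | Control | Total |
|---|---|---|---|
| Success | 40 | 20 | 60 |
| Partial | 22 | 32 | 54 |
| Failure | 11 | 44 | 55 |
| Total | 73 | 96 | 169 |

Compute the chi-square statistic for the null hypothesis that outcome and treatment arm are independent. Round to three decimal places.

25.664

Grand total N = 169.
Expected counts (row total × column total / N):
  Success, Active: 60×73/169 = 25.9172
  Success, Control: 60×96/169 = 34.0828
  Partial, Active: 54×73/169 = 23.3254
  Partial, Control: 54×96/169 = 30.6746
  Failure, Active: 55×73/169 = 23.7574
  Failure, Control: 55×96/169 = 31.2426
Contributions (O − E)²/E:
  (40 − 25.9172)²/25.9172 = 7.6523
  (20 − 34.0828)²/34.0828 = 5.8189
  (22 − 23.3254)²/23.3254 = 0.0753
  (32 − 30.6746)²/30.6746 = 0.0573
  (11 − 23.7574)²/23.7574 = 6.8505
  (44 − 31.2426)²/31.2426 = 5.2093
χ² = 7.6523 + 5.8189 + 0.0753 + 0.0573 + 6.8505 + 5.2093 = 25.664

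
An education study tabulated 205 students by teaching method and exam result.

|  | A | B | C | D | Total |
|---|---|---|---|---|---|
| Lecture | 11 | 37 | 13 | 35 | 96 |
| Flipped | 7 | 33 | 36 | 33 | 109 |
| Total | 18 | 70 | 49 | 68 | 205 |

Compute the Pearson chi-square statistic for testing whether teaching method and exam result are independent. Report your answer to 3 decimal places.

Grand total N = 205.
Expected counts (row total × column total / N):
  Lecture, A: 96×18/205 = 8.42927
  Lecture, B: 96×70/205 = 32.78049
  Lecture, C: 96×49/205 = 22.94634
  Lecture, D: 96×68/205 = 31.84390
  Flipped, A: 109×18/205 = 9.57073
  Flipped, B: 109×70/205 = 37.21951
  Flipped, C: 109×49/205 = 26.05366
  Flipped, D: 109×68/205 = 36.15610
Contributions (O − E)²/E:
  (11 − 8.42927)²/8.42927 = 0.7840
  (37 − 32.78049)²/32.78049 = 0.5431
  (13 − 22.94634)²/22.94634 = 4.3113
  (35 − 31.84390)²/31.84390 = 0.3128
  (7 − 9.57073)²/9.57073 = 0.6905
  (33 − 37.21951)²/37.21951 = 0.4784
  (36 − 26.05366)²/26.05366 = 3.7972
  (33 − 36.15610)²/36.15610 = 0.2755
χ² = 0.7840 + 0.5431 + 4.3113 + 0.3128 + 0.6905 + 0.4784 + 3.7972 + 0.2755 = 11.193

11.193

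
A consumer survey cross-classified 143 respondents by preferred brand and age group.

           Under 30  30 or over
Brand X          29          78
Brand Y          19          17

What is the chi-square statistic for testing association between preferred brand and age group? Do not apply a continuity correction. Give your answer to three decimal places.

7.963

Row totals: 107, 36. Column totals: 48, 95. Grand total N = 143.
Expected counts (row total × column total / N):
  Brand X, Under 30: 107×48/143 = 35.9161
  Brand X, 30 or over: 107×95/143 = 71.0839
  Brand Y, Under 30: 36×48/143 = 12.0839
  Brand Y, 30 or over: 36×95/143 = 23.9161
Contributions (O − E)²/E:
  (29 − 35.9161)²/35.9161 = 1.3318
  (78 − 71.0839)²/71.0839 = 0.6729
  (19 − 12.0839)²/12.0839 = 3.9584
  (17 − 23.9161)²/23.9161 = 2.0000
χ² = 1.3318 + 0.6729 + 3.9584 + 2.0000 = 7.963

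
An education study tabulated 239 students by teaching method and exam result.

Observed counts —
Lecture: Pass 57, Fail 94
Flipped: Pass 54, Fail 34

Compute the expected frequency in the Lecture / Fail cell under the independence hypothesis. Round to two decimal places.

Row total (Lecture) = 151; column total (Fail) = 128; grand total N = 239.
Expected count = (row total × column total) / N = 151 × 128 / 239 = 80.87.

80.87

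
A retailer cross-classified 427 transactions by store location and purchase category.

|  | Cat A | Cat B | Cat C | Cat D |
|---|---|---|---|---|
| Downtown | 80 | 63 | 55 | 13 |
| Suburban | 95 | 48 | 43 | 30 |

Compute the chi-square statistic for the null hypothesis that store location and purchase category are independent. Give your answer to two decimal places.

Row totals: 211, 216. Column totals: 175, 111, 98, 43. Grand total N = 427.
Expected counts (row total × column total / N):
  Downtown, Cat A: 211×175/427 = 86.475
  Downtown, Cat B: 211×111/427 = 54.850
  Downtown, Cat C: 211×98/427 = 48.426
  Downtown, Cat D: 211×43/427 = 21.248
  Suburban, Cat A: 216×175/427 = 88.525
  Suburban, Cat B: 216×111/427 = 56.150
  Suburban, Cat C: 216×98/427 = 49.574
  Suburban, Cat D: 216×43/427 = 21.752
Contributions (O − E)²/E:
  (80 − 86.475)²/86.475 = 0.4848
  (63 − 54.850)²/54.850 = 1.2110
  (55 − 48.426)²/48.426 = 0.8924
  (13 − 21.248)²/21.248 = 3.2017
  (95 − 88.525)²/88.525 = 0.4736
  (48 − 56.150)²/56.150 = 1.1829
  (43 − 49.574)²/49.574 = 0.8718
  (30 − 21.752)²/21.752 = 3.1275
χ² = 0.4848 + 1.2110 + 0.8924 + 3.2017 + 0.4736 + 1.1829 + 0.8718 + 3.1275 = 11.45

11.45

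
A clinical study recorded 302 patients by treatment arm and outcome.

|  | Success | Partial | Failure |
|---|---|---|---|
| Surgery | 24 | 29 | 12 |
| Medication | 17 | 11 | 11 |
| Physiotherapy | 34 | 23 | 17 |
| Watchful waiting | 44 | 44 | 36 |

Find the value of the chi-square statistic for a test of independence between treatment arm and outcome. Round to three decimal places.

Row totals: 65, 39, 74, 124. Column totals: 119, 107, 76. Grand total N = 302.
Expected counts (row total × column total / N):
  Surgery, Success: 65×119/302 = 25.6126
  Surgery, Partial: 65×107/302 = 23.0298
  Surgery, Failure: 65×76/302 = 16.3576
  Medication, Success: 39×119/302 = 15.3675
  Medication, Partial: 39×107/302 = 13.8179
  Medication, Failure: 39×76/302 = 9.8146
  Physiotherapy, Success: 74×119/302 = 29.1589
  Physiotherapy, Partial: 74×107/302 = 26.2185
  Physiotherapy, Failure: 74×76/302 = 18.6225
  Watchful waiting, Success: 124×119/302 = 48.8609
  Watchful waiting, Partial: 124×107/302 = 43.9338
  Watchful waiting, Failure: 124×76/302 = 31.2053
Contributions (O − E)²/E:
  (24 − 25.6126)²/25.6126 = 0.1015
  (29 − 23.0298)²/23.0298 = 1.5477
  (12 − 16.3576)²/16.3576 = 1.1608
  (17 − 15.3675)²/15.3675 = 0.1734
  (11 − 13.8179)²/13.8179 = 0.5747
  (11 − 9.8146)²/9.8146 = 0.1432
  (34 − 29.1589)²/29.1589 = 0.8037
  (23 − 26.2185)²/26.2185 = 0.3951
  (17 − 18.6225)²/18.6225 = 0.1414
  (44 − 48.8609)²/48.8609 = 0.4836
  (44 − 43.9338)²/43.9338 = 0.0001
  (36 − 31.2053)²/31.2053 = 0.7367
χ² = 0.1015 + 1.5477 + 1.1608 + 0.1734 + 0.5747 + 0.1432 + 0.8037 + 0.3951 + 0.1414 + 0.4836 + 0.0001 + 0.7367 = 6.262

6.262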